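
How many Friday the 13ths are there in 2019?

2

Check the 13th of each month of 2019: Jan 13: Sun, Feb 13: Wed, Mar 13: Wed, Apr 13: Sat, May 13: Mon, Jun 13: Thu, Jul 13: Sat, Aug 13: Tue, Sep 13: Fri, Oct 13: Sun, Nov 13: Wed, Dec 13: Fri.
Friday occurs in September, December — 2 months.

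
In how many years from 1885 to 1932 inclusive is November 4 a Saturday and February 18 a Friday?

1

Check each year's weekday for November 4 and February 18:
  1885: Wed/Wed  1886: Thu/Thu  1887: Fri/Fri  1888: Sun/Sat  1889: Mon/Mon  1890: Tue/Tue  1891: Wed/Wed  1892: Fri/Thu  1893: Sat/Sat  1894: Sun/Sun  1895: Mon/Mon  1896: Wed/Tue  1897: Thu/Thu  1898: Fri/Fri  …(20 more)…  1919: Tue/Tue  1920: Thu/Wed  1921: Fri/Fri  1922: Sat/Sat  1923: Sun/Sun  1924: Tue/Mon  1925: Wed/Wed  1926: Thu/Thu  1927: Fri/Fri  1928: Sun/Sat  1929: Mon/Mon  1930: Tue/Tue  1931: Wed/Wed  1932: Fri/Thu
Both conditions hold in: 1916 — 1.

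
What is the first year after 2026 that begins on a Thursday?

2032

Jan 1 advances by 2 weekdays after a leap year and by 1 after a common year.
2026: Jan 1 is Thursday.
2027: Friday
2028: Saturday (leap)
2029: Monday
2030: Tuesday
2031: Wednesday
2032: Thursday (leap)
2032 begins on a Thursday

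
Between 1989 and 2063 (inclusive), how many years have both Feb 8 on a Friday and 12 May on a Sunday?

8

Check each year's weekday for Feb 8 and 12 May:
  1989: Wed/Fri  1990: Thu/Sat  1991: Fri/Sun ✓  1992: Sat/Tue  1993: Mon/Wed  1994: Tue/Thu  1995: Wed/Fri  1996: Thu/Sun  1997: Sat/Mon  1998: Sun/Tue  1999: Mon/Wed  2000: Tue/Fri  2001: Thu/Sat  2002: Fri/Sun ✓  …(47 more)…  2050: Tue/Thu  2051: Wed/Fri  2052: Thu/Sun  2053: Sat/Mon  2054: Sun/Tue  2055: Mon/Wed  2056: Tue/Fri  2057: Thu/Sat  2058: Fri/Sun ✓  2059: Sat/Mon  2060: Sun/Wed  2061: Tue/Thu  2062: Wed/Fri  2063: Thu/Sat
Both conditions hold in: 1991, 2002, 2013, 2019, 2030, 2041, 2047, 2058 — 8.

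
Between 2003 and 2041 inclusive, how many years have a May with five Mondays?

17

May has 31 days; it has five Mondays when Monday falls among the first (month-length − 28) days — i.e. when May 1 is one of Monday/Sunday/Saturday.
May 1 by year: 2003:Thu 2004:Sat✓ 2005:Sun✓ 2006:Mon✓ 2007:Tue 2008:Thu 2009:Fri 2010:Sat✓ 2011:Sun✓ 2012:Tue 2013:Wed 2014:Thu 2015:Fri 2016:Sun✓ 2017:Mon✓ …(9 more)… 2027:Sat✓ 2028:Mon✓ 2029:Tue 2030:Wed 2031:Thu 2032:Sat✓ 2033:Sun✓ 2034:Mon✓ 2035:Tue 2036:Thu 2037:Fri 2038:Sat✓ 2039:Sun✓ 2040:Tue 2041:Wed
Years with five Mondays: 2004, 2005, 2006, 2010, 2011, 2016, 2017, 2021, 2022, 2023, 2027, 2028, 2032, 2033, 2034, 2038, 2039 → 17.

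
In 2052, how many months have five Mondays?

A month of length L has five Mondays iff its first Monday is on day ≤ L−28 (so day 1–3 in a 31-day month, 1–2 in a 30-day month, day 1 in a leap February).
Checking each month of 2052: Jan starts Mon (31d) ✓; Feb starts Thu (29d); Mar starts Fri (31d); Apr starts Mon (30d) ✓; May starts Wed (31d); Jun starts Sat (30d); Jul starts Mon (31d) ✓; Aug starts Thu (31d); Sep starts Sun (30d) ✓; Oct starts Tue (31d); Nov starts Fri (30d); Dec starts Sun (31d) ✓.
Five-Monday months: January, April, July, September, December → 5.

5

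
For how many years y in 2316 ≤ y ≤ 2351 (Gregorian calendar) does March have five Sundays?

March has 31 days; it has five Sundays when Sunday falls among the first (month-length − 28) days — i.e. when March 1 is one of Sunday/Saturday/Friday.
March 1 by year: 2316:Wed 2317:Thu 2318:Fri✓ 2319:Sat✓ 2320:Mon 2321:Tue 2322:Wed 2323:Thu 2324:Sat✓ 2325:Sun✓ 2326:Mon 2327:Tue 2328:Thu 2329:Fri✓ 2330:Sat✓ …(6 more)… 2337:Mon 2338:Tue 2339:Wed 2340:Fri✓ 2341:Sat✓ 2342:Sun✓ 2343:Mon 2344:Wed 2345:Thu 2346:Fri✓ 2347:Sat✓ 2348:Mon 2349:Tue 2350:Wed 2351:Thu
Years with five Sundays: 2318, 2319, 2324, 2325, 2329, 2330, 2331, 2335, 2336, 2340, 2341, 2342, 2346, 2347 → 14.

14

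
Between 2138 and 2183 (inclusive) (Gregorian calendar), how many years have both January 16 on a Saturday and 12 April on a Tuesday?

2

Check each year's weekday for January 16 and 12 April:
  2138: Thu/Sat  2139: Fri/Sun  2140: Sat/Tue ✓  2141: Mon/Wed  2142: Tue/Thu  2143: Wed/Fri  2144: Thu/Sun  2145: Sat/Mon  2146: Sun/Tue  2147: Mon/Wed  2148: Tue/Fri  2149: Thu/Sat  2150: Fri/Sun  2151: Sat/Mon  …(18 more)…  2170: Tue/Thu  2171: Wed/Fri  2172: Thu/Sun  2173: Sat/Mon  2174: Sun/Tue  2175: Mon/Wed  2176: Tue/Fri  2177: Thu/Sat  2178: Fri/Sun  2179: Sat/Mon  2180: Sun/Wed  2181: Tue/Thu  2182: Wed/Fri  2183: Thu/Sat
Both conditions hold in: 2140, 2168 — 2.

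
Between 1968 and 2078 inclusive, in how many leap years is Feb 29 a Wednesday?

Leap years in 1968–2078: 28 of them.
Feb 29 weekday advances by 5 (mod 7) from one leap year to the next four years later (or differs when a century non-leap intervenes).
Leap-day weekdays: 1968:Thu 1972:Tue 1976:Sun 1980:Fri 1984:Wed✓ 1988:Mon 1992:Sat 1996:Thu 2000:Tue 2004:Sun 2008:Fri 2012:Wed✓ 2016:Mon 2020:Sat 2024:Thu 2028:Tue 2032:Sun 2036:Fri 2040:Wed✓ 2044:Mon 2048:Sat 2052:Thu 2056:Tue 2060:Sun 2064:Fri 2068:Wed✓ 2072:Mon 2076:Sat
Wednesday: 1984, 2012, 2040, 2068 → 4.

4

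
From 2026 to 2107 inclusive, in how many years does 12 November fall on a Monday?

12

Track 12 November's weekday year by year (advancing +1, or +2 across a Feb 29):
  2026: Thu  2027: Fri (+1)  2028: Sun (+2)  2029: Mon (+1) ✓  2030: Tue (+1)
  2031: Wed (+1)  2032: Fri (+2)  2033: Sat (+1)  2034: Sun (+1)  2035: Mon (+1) ✓
  2036: Wed (+2)  2037: Thu (+1)  2038: Fri (+1)  2039: Sat (+1)  … (54 more years) …
  2094: Fri (+1)  2095: Sat (+1)  2096: Mon (+2) ✓  2097: Tue (+1)  2098: Wed (+1)
  2099: Thu (+1)  2100: Fri (+1)  2101: Sat (+1)  2102: Sun (+1)  2103: Mon (+1) ✓
  2104: Wed (+2)  2105: Thu (+1)  2106: Fri (+1)  2107: Sat (+1)
Monday years: 2029, 2035, 2040, 2046, 2057, 2063, 2068, 2074, 2085, 2091, 2096, 2103 — 12 in total.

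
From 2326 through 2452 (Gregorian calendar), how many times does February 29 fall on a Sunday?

4

Leap years in 2326–2452: 32 of them.
Feb 29 weekday advances by 5 (mod 7) from one leap year to the next four years later (or differs when a century non-leap intervenes).
Leap-day weekdays: 2328:Wed 2332:Mon 2336:Sat 2340:Thu 2344:Tue 2348:Sun✓ 2352:Fri 2356:Wed 2360:Mon 2364:Sat 2368:Thu 2372:Tue 2376:Sun✓ …(6 more)… 2404:Sun✓ 2408:Fri 2412:Wed 2416:Mon 2420:Sat 2424:Thu 2428:Tue 2432:Sun✓ 2436:Fri 2440:Wed 2444:Mon 2448:Sat 2452:Thu
Sunday: 2348, 2376, 2404, 2432 → 4.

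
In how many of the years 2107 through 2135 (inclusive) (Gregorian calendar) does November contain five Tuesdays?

November has 30 days; it has five Tuesdays when Tuesday falls among the first (month-length − 28) days — i.e. when November 1 is one of Tuesday/Monday.
November 1 by year: 2107:Tue✓ 2108:Thu 2109:Fri 2110:Sat 2111:Sun 2112:Tue✓ 2113:Wed 2114:Thu 2115:Fri 2116:Sun 2117:Mon✓ 2118:Tue✓ 2119:Wed 2120:Fri 2121:Sat 2122:Sun 2123:Mon✓ 2124:Wed 2125:Thu 2126:Fri 2127:Sat 2128:Mon✓ 2129:Tue✓ 2130:Wed 2131:Thu 2132:Sat 2133:Sun 2134:Mon✓ 2135:Tue✓
Years with five Tuesdays: 2107, 2112, 2117, 2118, 2123, 2128, 2129, 2134, 2135 → 9.

9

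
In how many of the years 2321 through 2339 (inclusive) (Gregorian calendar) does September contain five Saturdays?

September has 30 days; it has five Saturdays when Saturday falls among the first (month-length − 28) days — i.e. when September 1 is one of Saturday/Friday.
September 1 by year: 2321:Thu 2322:Fri✓ 2323:Sat✓ 2324:Mon 2325:Tue 2326:Wed 2327:Thu 2328:Sat✓ 2329:Sun 2330:Mon 2331:Tue 2332:Thu 2333:Fri✓ 2334:Sat✓ 2335:Sun 2336:Tue 2337:Wed 2338:Thu 2339:Fri✓
Years with five Saturdays: 2322, 2323, 2328, 2333, 2334, 2339 → 6.

6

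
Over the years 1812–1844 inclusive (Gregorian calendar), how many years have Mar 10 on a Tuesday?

Track Mar 10's weekday year by year (advancing +1, or +2 across a Feb 29):
  1812: Tue ✓  1813: Wed (+1)  1814: Thu (+1)  1815: Fri (+1)  1816: Sun (+2)
  1817: Mon (+1)  1818: Tue (+1) ✓  1819: Wed (+1)  1820: Fri (+2)  1821: Sat (+1)
  1822: Sun (+1)  1823: Mon (+1)  1824: Wed (+2)  1825: Thu (+1)  … (5 more years) …
  1831: Thu (+1)  1832: Sat (+2)  1833: Sun (+1)  1834: Mon (+1)  1835: Tue (+1) ✓
  1836: Thu (+2)  1837: Fri (+1)  1838: Sat (+1)  1839: Sun (+1)  1840: Tue (+2) ✓
  1841: Wed (+1)  1842: Thu (+1)  1843: Fri (+1)  1844: Sun (+2)
Tuesday years: 1812, 1818, 1829, 1835, 1840 — 5 in total.

5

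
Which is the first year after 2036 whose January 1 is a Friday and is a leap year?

Jan 1 advances by 2 weekdays after a leap year and by 1 after a common year.
2036: Jan 1 is Tuesday (leap).
2037: Thursday
2038: Friday
2039: Saturday
2040: Sunday (leap)
2041: Tuesday
2042: Wednesday
2043: Thursday
2044: Friday (leap)
2044 begins on a Friday and is a leap year.

2044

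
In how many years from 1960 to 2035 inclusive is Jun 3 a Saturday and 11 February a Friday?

Check each year's weekday for Jun 3 and 11 February:
  1960: Fri/Thu  1961: Sat/Sat  1962: Sun/Sun  1963: Mon/Mon  1964: Wed/Tue  1965: Thu/Thu  1966: Fri/Fri  1967: Sat/Sat  1968: Mon/Sun  1969: Tue/Tue  1970: Wed/Wed  1971: Thu/Thu  1972: Sat/Fri ✓  1973: Sun/Sun  …(48 more)…  2022: Fri/Fri  2023: Sat/Sat  2024: Mon/Sun  2025: Tue/Tue  2026: Wed/Wed  2027: Thu/Thu  2028: Sat/Fri ✓  2029: Sun/Sun  2030: Mon/Mon  2031: Tue/Tue  2032: Thu/Wed  2033: Fri/Fri  2034: Sat/Sat  2035: Sun/Sun
Both conditions hold in: 1972, 2000, 2028 — 3.

3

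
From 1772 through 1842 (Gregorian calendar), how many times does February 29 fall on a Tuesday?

2

Leap years in 1772–1842: 17 of them.
Feb 29 weekday advances by 5 (mod 7) from one leap year to the next four years later (or differs when a century non-leap intervenes).
Leap-day weekdays: 1772:Sat 1776:Thu 1780:Tue✓ 1784:Sun 1788:Fri 1792:Wed 1796:Mon 1804:Wed 1808:Mon 1812:Sat 1816:Thu 1820:Tue✓ 1824:Sun 1828:Fri 1832:Wed 1836:Mon 1840:Sat
Tuesday: 1780, 1820 → 2.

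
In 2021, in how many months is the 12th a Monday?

Check the 12th of each month of 2021: Jan 12: Tue, Feb 12: Fri, Mar 12: Fri, Apr 12: Mon, May 12: Wed, Jun 12: Sat, Jul 12: Mon, Aug 12: Thu, Sep 12: Sun, Oct 12: Tue, Nov 12: Fri, Dec 12: Sun.
Monday occurs in April, July — 2 months.

2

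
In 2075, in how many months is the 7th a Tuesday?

1

Check the 7th of each month of 2075: Jan 7: Mon, Feb 7: Thu, Mar 7: Thu, Apr 7: Sun, May 7: Tue, Jun 7: Fri, Jul 7: Sun, Aug 7: Wed, Sep 7: Sat, Oct 7: Mon, Nov 7: Thu, Dec 7: Sat.
Tuesday occurs in May — 1 month.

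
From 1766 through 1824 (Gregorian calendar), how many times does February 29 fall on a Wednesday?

2

Leap years in 1766–1824: 14 of them.
Feb 29 weekday advances by 5 (mod 7) from one leap year to the next four years later (or differs when a century non-leap intervenes).
Leap-day weekdays: 1768:Mon 1772:Sat 1776:Thu 1780:Tue 1784:Sun 1788:Fri 1792:Wed✓ 1796:Mon 1804:Wed✓ 1808:Mon 1812:Sat 1816:Thu 1820:Tue 1824:Sun
Wednesday: 1792, 1804 → 2.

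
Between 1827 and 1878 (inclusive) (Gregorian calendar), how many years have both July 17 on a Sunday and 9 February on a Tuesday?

Check each year's weekday for July 17 and 9 February:
  1827: Tue/Fri  1828: Thu/Sat  1829: Fri/Mon  1830: Sat/Tue  1831: Sun/Wed  1832: Tue/Thu  1833: Wed/Sat  1834: Thu/Sun  1835: Fri/Mon  1836: Sun/Tue ✓  1837: Mon/Thu  1838: Tue/Fri  1839: Wed/Sat  1840: Fri/Sun  …(24 more)…  1865: Mon/Thu  1866: Tue/Fri  1867: Wed/Sat  1868: Fri/Sun  1869: Sat/Tue  1870: Sun/Wed  1871: Mon/Thu  1872: Wed/Fri  1873: Thu/Sun  1874: Fri/Mon  1875: Sat/Tue  1876: Mon/Wed  1877: Tue/Fri  1878: Wed/Sat
Both conditions hold in: 1836, 1864 — 2.

2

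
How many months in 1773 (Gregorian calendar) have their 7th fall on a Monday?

1

Check the 7th of each month of 1773: Jan 7: Thu, Feb 7: Sun, Mar 7: Sun, Apr 7: Wed, May 7: Fri, Jun 7: Mon, Jul 7: Wed, Aug 7: Sat, Sep 7: Tue, Oct 7: Thu, Nov 7: Sun, Dec 7: Tue.
Monday occurs in June — 1 month.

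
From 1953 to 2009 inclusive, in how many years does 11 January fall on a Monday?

8

Track 11 January's weekday year by year (advancing +1, or +2 across a Feb 29):
  1953: Sun  1954: Mon (+1) ✓  1955: Tue (+1)  1956: Wed (+1)  1957: Fri (+2)
  1958: Sat (+1)  1959: Sun (+1)  1960: Mon (+1) ✓  1961: Wed (+2)  1962: Thu (+1)
  1963: Fri (+1)  1964: Sat (+1)  1965: Mon (+2) ✓  1966: Tue (+1)  … (29 more years) …
  1996: Thu (+1)  1997: Sat (+2)  1998: Sun (+1)  1999: Mon (+1) ✓  2000: Tue (+1)
  2001: Thu (+2)  2002: Fri (+1)  2003: Sat (+1)  2004: Sun (+1)  2005: Tue (+2)
  2006: Wed (+1)  2007: Thu (+1)  2008: Fri (+1)  2009: Sun (+2)
Monday years: 1954, 1960, 1965, 1971, 1982, 1988, 1993, 1999 — 8 in total.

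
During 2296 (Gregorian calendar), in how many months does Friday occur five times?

A month of length L has five Fridays iff its first Friday is on day ≤ L−28 (so day 1–3 in a 31-day month, 1–2 in a 30-day month, day 1 in a leap February).
Checking each month of 2296: Jan starts Wed (31d) ✓; Feb starts Sat (29d); Mar starts Sun (31d); Apr starts Wed (30d); May starts Fri (31d) ✓; Jun starts Mon (30d); Jul starts Wed (31d) ✓; Aug starts Sat (31d); Sep starts Tue (30d); Oct starts Thu (31d) ✓; Nov starts Sun (30d); Dec starts Tue (31d).
Five-Friday months: January, May, July, October → 4.

4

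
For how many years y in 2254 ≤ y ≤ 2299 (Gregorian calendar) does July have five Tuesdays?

July has 31 days; it has five Tuesdays when Tuesday falls among the first (month-length − 28) days — i.e. when July 1 is one of Tuesday/Monday/Sunday.
July 1 by year: 2254:Sat 2255:Sun✓ 2256:Tue✓ 2257:Wed 2258:Thu 2259:Fri 2260:Sun✓ 2261:Mon✓ 2262:Tue✓ 2263:Wed 2264:Fri 2265:Sat 2266:Sun✓ 2267:Mon✓ 2268:Wed …(16 more)… 2285:Wed 2286:Thu 2287:Fri 2288:Sun✓ 2289:Mon✓ 2290:Tue✓ 2291:Wed 2292:Fri 2293:Sat 2294:Sun✓ 2295:Mon✓ 2296:Wed 2297:Thu 2298:Fri 2299:Sat
Years with five Tuesdays: 2255, 2256, 2260, 2261, 2262, 2266, 2267, 2272, 2273, 2277, 2278, 2279, 2283, 2284, 2288, 2289, 2290, 2294, 2295 → 19.

19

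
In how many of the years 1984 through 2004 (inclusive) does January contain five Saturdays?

8

January has 31 days; it has five Saturdays when Saturday falls among the first (month-length − 28) days — i.e. when January 1 is one of Saturday/Friday/Thursday.
January 1 by year: 1984:Sun 1985:Tue 1986:Wed 1987:Thu✓ 1988:Fri✓ 1989:Sun 1990:Mon 1991:Tue 1992:Wed 1993:Fri✓ 1994:Sat✓ 1995:Sun 1996:Mon 1997:Wed 1998:Thu✓ 1999:Fri✓ 2000:Sat✓ 2001:Mon 2002:Tue 2003:Wed 2004:Thu✓
Years with five Saturdays: 1987, 1988, 1993, 1994, 1998, 1999, 2000, 2004 → 8.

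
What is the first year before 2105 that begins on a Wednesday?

Jan 1 advances by 2 weekdays after a leap year and by 1 after a common year.
2105: Jan 1 is Thursday.
2104: Tuesday (leap)
2103: Monday
2102: Sunday
2101: Saturday
2100: Friday
2099: Thursday
2098: Wednesday
2098 begins on a Wednesday

2098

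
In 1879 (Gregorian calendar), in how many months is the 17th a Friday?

Check the 17th of each month of 1879: Jan 17: Fri, Feb 17: Mon, Mar 17: Mon, Apr 17: Thu, May 17: Sat, Jun 17: Tue, Jul 17: Thu, Aug 17: Sun, Sep 17: Wed, Oct 17: Fri, Nov 17: Mon, Dec 17: Wed.
Friday occurs in January, October — 2 months.

2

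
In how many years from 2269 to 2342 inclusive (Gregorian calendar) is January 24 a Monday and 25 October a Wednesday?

2

Check each year's weekday for January 24 and 25 October:
  2269: Sun/Mon  2270: Mon/Tue  2271: Tue/Wed  2272: Wed/Fri  2273: Fri/Sat  2274: Sat/Sun  2275: Sun/Mon  2276: Mon/Wed ✓  2277: Wed/Thu  2278: Thu/Fri  2279: Fri/Sat  2280: Sat/Mon  2281: Mon/Tue  2282: Tue/Wed  …(46 more)…  2329: Thu/Fri  2330: Fri/Sat  2331: Sat/Sun  2332: Sun/Tue  2333: Tue/Wed  2334: Wed/Thu  2335: Thu/Fri  2336: Fri/Sun  2337: Sun/Mon  2338: Mon/Tue  2339: Tue/Wed  2340: Wed/Fri  2341: Fri/Sat  2342: Sat/Sun
Both conditions hold in: 2276, 2316 — 2.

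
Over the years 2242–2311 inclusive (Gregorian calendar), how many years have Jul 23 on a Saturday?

11

Track Jul 23's weekday year by year (advancing +1, or +2 across a Feb 29):
  2242: Sat ✓  2243: Sun (+1)  2244: Tue (+2)  2245: Wed (+1)  2246: Thu (+1)
  2247: Fri (+1)  2248: Sun (+2)  2249: Mon (+1)  2250: Tue (+1)  2251: Wed (+1)
  2252: Fri (+2)  2253: Sat (+1) ✓  2254: Sun (+1)  2255: Mon (+1)  … (42 more years) …
  2298: Sat (+1) ✓  2299: Sun (+1)  2300: Mon (+1)  2301: Tue (+1)  2302: Wed (+1)
  2303: Thu (+1)  2304: Sat (+2) ✓  2305: Sun (+1)  2306: Mon (+1)  2307: Tue (+1)
  2308: Thu (+2)  2309: Fri (+1)  2310: Sat (+1) ✓  2311: Sun (+1)
Saturday years: 2242, 2253, 2259, 2264, 2270, 2281, 2287, 2292, 2298, 2304, 2310 — 11 in total.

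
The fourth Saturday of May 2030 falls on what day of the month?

May 1, 2030 is a Wednesday, so the first Saturday is the 4th.
The fourth Saturday is 4 + 21 = 25.

25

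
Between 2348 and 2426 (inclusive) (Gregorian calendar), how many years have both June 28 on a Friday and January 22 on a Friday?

Check each year's weekday for June 28 and January 22:
  2348: Mon/Thu  2349: Tue/Sat  2350: Wed/Sun  2351: Thu/Mon  2352: Sat/Tue  2353: Sun/Thu  2354: Mon/Fri  2355: Tue/Sat  2356: Thu/Sun  2357: Fri/Tue  2358: Sat/Wed  2359: Sun/Thu  2360: Tue/Fri  2361: Wed/Sun  …(51 more)…  2413: Fri/Tue  2414: Sat/Wed  2415: Sun/Thu  2416: Tue/Fri  2417: Wed/Sun  2418: Thu/Mon  2419: Fri/Tue  2420: Sun/Wed  2421: Mon/Fri  2422: Tue/Sat  2423: Wed/Sun  2424: Fri/Mon  2425: Sat/Wed  2426: Sun/Thu
Both conditions hold in: no year — 0.

0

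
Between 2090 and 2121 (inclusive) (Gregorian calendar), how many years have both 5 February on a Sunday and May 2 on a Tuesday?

4

Check each year's weekday for 5 February and May 2:
  2090: Sun/Tue ✓  2091: Mon/Wed  2092: Tue/Fri  2093: Thu/Sat  2094: Fri/Sun  2095: Sat/Mon  2096: Sun/Wed  2097: Tue/Thu  2098: Wed/Fri  2099: Thu/Sat  2100: Fri/Sun  2101: Sat/Mon  2102: Sun/Tue ✓  2103: Mon/Wed  …(4 more)…  2108: Sun/Wed  2109: Tue/Thu  2110: Wed/Fri  2111: Thu/Sat  2112: Fri/Mon  2113: Sun/Tue ✓  2114: Mon/Wed  2115: Tue/Thu  2116: Wed/Sat  2117: Fri/Sun  2118: Sat/Mon  2119: Sun/Tue ✓  2120: Mon/Thu  2121: Wed/Fri
Both conditions hold in: 2090, 2102, 2113, 2119 — 4.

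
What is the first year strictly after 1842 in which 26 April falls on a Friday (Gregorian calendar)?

From one year to the next, a fixed date's weekday advances by 1, or by 2 when a Feb 29 lies between the two dates.
1842: April 26 is Tuesday.
1843: Wednesday (+1)
1844: Friday (+2)
26 April falls on a Friday in 1844.

1844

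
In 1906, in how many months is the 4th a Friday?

Check the 4th of each month of 1906: Jan 4: Thu, Feb 4: Sun, Mar 4: Sun, Apr 4: Wed, May 4: Fri, Jun 4: Mon, Jul 4: Wed, Aug 4: Sat, Sep 4: Tue, Oct 4: Thu, Nov 4: Sun, Dec 4: Tue.
Friday occurs in May — 1 month.

1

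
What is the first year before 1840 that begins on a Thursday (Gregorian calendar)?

Jan 1 advances by 2 weekdays after a leap year and by 1 after a common year.
1840: Jan 1 is Wednesday (leap).
1839: Tuesday
1838: Monday
1837: Sunday
1836: Friday (leap)
1835: Thursday
1835 begins on a Thursday

1835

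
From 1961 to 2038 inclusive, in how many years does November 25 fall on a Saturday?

Track November 25's weekday year by year (advancing +1, or +2 across a Feb 29):
  1961: Sat ✓  1962: Sun (+1)  1963: Mon (+1)  1964: Wed (+2)  1965: Thu (+1)
  1966: Fri (+1)  1967: Sat (+1) ✓  1968: Mon (+2)  1969: Tue (+1)  1970: Wed (+1)
  1971: Thu (+1)  1972: Sat (+2) ✓  1973: Sun (+1)  1974: Mon (+1)  … (50 more years) …
  2025: Tue (+1)  2026: Wed (+1)  2027: Thu (+1)  2028: Sat (+2) ✓  2029: Sun (+1)
  2030: Mon (+1)  2031: Tue (+1)  2032: Thu (+2)  2033: Fri (+1)  2034: Sat (+1) ✓
  2035: Sun (+1)  2036: Tue (+2)  2037: Wed (+1)  2038: Thu (+1)
Saturday years: 1961, 1967, 1972, 1978, 1989, 1995, 2000, 2006, 2017, 2023, 2028, 2034 — 12 in total.

12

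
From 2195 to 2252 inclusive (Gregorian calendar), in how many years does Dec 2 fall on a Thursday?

8

Track Dec 2's weekday year by year (advancing +1, or +2 across a Feb 29):
  2195: Wed  2196: Fri (+2)  2197: Sat (+1)  2198: Sun (+1)  2199: Mon (+1)
  2200: Tue (+1)  2201: Wed (+1)  2202: Thu (+1) ✓  2203: Fri (+1)  2204: Sun (+2)
  2205: Mon (+1)  2206: Tue (+1)  2207: Wed (+1)  2208: Fri (+2)  … (30 more years) …
  2239: Mon (+1)  2240: Wed (+2)  2241: Thu (+1) ✓  2242: Fri (+1)  2243: Sat (+1)
  2244: Mon (+2)  2245: Tue (+1)  2246: Wed (+1)  2247: Thu (+1) ✓  2248: Sat (+2)
  2249: Sun (+1)  2250: Mon (+1)  2251: Tue (+1)  2252: Thu (+2) ✓
Thursday years: 2202, 2213, 2219, 2224, 2230, 2241, 2247, 2252 — 8 in total.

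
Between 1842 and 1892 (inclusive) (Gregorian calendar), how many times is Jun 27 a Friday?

Track Jun 27's weekday year by year (advancing +1, or +2 across a Feb 29):
  1842: Mon  1843: Tue (+1)  1844: Thu (+2)  1845: Fri (+1) ✓  1846: Sat (+1)
  1847: Sun (+1)  1848: Tue (+2)  1849: Wed (+1)  1850: Thu (+1)  1851: Fri (+1) ✓
  1852: Sun (+2)  1853: Mon (+1)  1854: Tue (+1)  1855: Wed (+1)  … (23 more years) …
  1879: Fri (+1) ✓  1880: Sun (+2)  1881: Mon (+1)  1882: Tue (+1)  1883: Wed (+1)
  1884: Fri (+2) ✓  1885: Sat (+1)  1886: Sun (+1)  1887: Mon (+1)  1888: Wed (+2)
  1889: Thu (+1)  1890: Fri (+1) ✓  1891: Sat (+1)  1892: Mon (+2)
Friday years: 1845, 1851, 1856, 1862, 1873, 1879, 1884, 1890 — 8 in total.

8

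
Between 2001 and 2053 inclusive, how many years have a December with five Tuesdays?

December has 31 days; it has five Tuesdays when Tuesday falls among the first (month-length − 28) days — i.e. when December 1 is one of Tuesday/Monday/Sunday.
December 1 by year: 2001:Sat 2002:Sun✓ 2003:Mon✓ 2004:Wed 2005:Thu 2006:Fri 2007:Sat 2008:Mon✓ 2009:Tue✓ 2010:Wed 2011:Thu 2012:Sat 2013:Sun✓ 2014:Mon✓ 2015:Tue✓ …(23 more)… 2039:Thu 2040:Sat 2041:Sun✓ 2042:Mon✓ 2043:Tue✓ 2044:Thu 2045:Fri 2046:Sat 2047:Sun✓ 2048:Tue✓ 2049:Wed 2050:Thu 2051:Fri 2052:Sun✓ 2053:Mon✓
Years with five Tuesdays: 2002, 2003, 2008, 2009, 2013, 2014, 2015, 2019, 2020, 2024, 2025, 2026, 2030, 2031, 2036, 2037, 2041, 2042, 2043, 2047, 2048, 2052, 2053 → 23.

23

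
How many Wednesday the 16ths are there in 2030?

2

Check the 16th of each month of 2030: Jan 16: Wed, Feb 16: Sat, Mar 16: Sat, Apr 16: Tue, May 16: Thu, Jun 16: Sun, Jul 16: Tue, Aug 16: Fri, Sep 16: Mon, Oct 16: Wed, Nov 16: Sat, Dec 16: Mon.
Wednesday occurs in January, October — 2 months.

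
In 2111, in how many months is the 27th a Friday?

Check the 27th of each month of 2111: Jan 27: Tue, Feb 27: Fri, Mar 27: Fri, Apr 27: Mon, May 27: Wed, Jun 27: Sat, Jul 27: Mon, Aug 27: Thu, Sep 27: Sun, Oct 27: Tue, Nov 27: Fri, Dec 27: Sun.
Friday occurs in February, March, November — 3 months.

3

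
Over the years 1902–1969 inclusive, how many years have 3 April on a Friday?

Track 3 April's weekday year by year (advancing +1, or +2 across a Feb 29):
  1902: Thu  1903: Fri (+1) ✓  1904: Sun (+2)  1905: Mon (+1)  1906: Tue (+1)
  1907: Wed (+1)  1908: Fri (+2) ✓  1909: Sat (+1)  1910: Sun (+1)  1911: Mon (+1)
  1912: Wed (+2)  1913: Thu (+1)  1914: Fri (+1) ✓  1915: Sat (+1)  … (40 more years) …
  1956: Tue (+2)  1957: Wed (+1)  1958: Thu (+1)  1959: Fri (+1) ✓  1960: Sun (+2)
  1961: Mon (+1)  1962: Tue (+1)  1963: Wed (+1)  1964: Fri (+2) ✓  1965: Sat (+1)
  1966: Sun (+1)  1967: Mon (+1)  1968: Wed (+2)  1969: Thu (+1)
Friday years: 1903, 1908, 1914, 1925, 1931, 1936, 1942, 1953, 1959, 1964 — 10 in total.

10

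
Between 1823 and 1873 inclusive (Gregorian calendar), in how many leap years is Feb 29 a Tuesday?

1

Leap years in 1823–1873: 13 of them.
Feb 29 weekday advances by 5 (mod 7) from one leap year to the next four years later (or differs when a century non-leap intervenes).
Leap-day weekdays: 1824:Sun 1828:Fri 1832:Wed 1836:Mon 1840:Sat 1844:Thu 1848:Tue✓ 1852:Sun 1856:Fri 1860:Wed 1864:Mon 1868:Sat 1872:Thu
Tuesday: 1848 → 1.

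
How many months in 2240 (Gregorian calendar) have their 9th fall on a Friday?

Check the 9th of each month of 2240: Jan 9: Thu, Feb 9: Sun, Mar 9: Mon, Apr 9: Thu, May 9: Sat, Jun 9: Tue, Jul 9: Thu, Aug 9: Sun, Sep 9: Wed, Oct 9: Fri, Nov 9: Mon, Dec 9: Wed.
Friday occurs in October — 1 month.

1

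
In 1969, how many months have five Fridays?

A month of length L has five Fridays iff its first Friday is on day ≤ L−28 (so day 1–3 in a 31-day month, 1–2 in a 30-day month, day 1 in a leap February).
Checking each month of 1969: Jan starts Wed (31d) ✓; Feb starts Sat (28d); Mar starts Sat (31d); Apr starts Tue (30d); May starts Thu (31d) ✓; Jun starts Sun (30d); Jul starts Tue (31d); Aug starts Fri (31d) ✓; Sep starts Mon (30d); Oct starts Wed (31d) ✓; Nov starts Sat (30d); Dec starts Mon (31d).
Five-Friday months: January, May, August, October → 4.

4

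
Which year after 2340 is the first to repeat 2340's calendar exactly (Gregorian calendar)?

Two years share a calendar iff Jan 1 falls on the same weekday and both are leap or both are common. 2340: Jan 1 is Monday, leap year.
2341: Jan 1 Wednesday, common
2342: Jan 1 Thursday, common
2343: Jan 1 Friday, common
2344: Jan 1 Saturday, leap
2345: Jan 1 Monday, common
2346: Jan 1 Tuesday, common
2347: Jan 1 Wednesday, common
2348: Jan 1 Thursday, leap
2349: Jan 1 Saturday, common
2350: Jan 1 Sunday, common
2351: Jan 1 Monday, common
2352: Jan 1 Tuesday, leap
2353: Jan 1 Thursday, common
2354: Jan 1 Friday, common
2355: Jan 1 Saturday, common
2356: Jan 1 Sunday, leap
2357: Jan 1 Tuesday, common
2358: Jan 1 Wednesday, common
2359: Jan 1 Thursday, common
2360: Jan 1 Friday, leap
2361: Jan 1 Sunday, common
2362: Jan 1 Monday, common
2363: Jan 1 Tuesday, common
2364: Jan 1 Wednesday, leap
2365: Jan 1 Friday, common
2366: Jan 1 Saturday, common
2367: Jan 1 Sunday, common
2368: Jan 1 Monday, leap
2368 matches on both conditions.

2368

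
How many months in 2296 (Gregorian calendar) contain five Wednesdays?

A month of length L has five Wednesdays iff its first Wednesday is on day ≤ L−28 (so day 1–3 in a 31-day month, 1–2 in a 30-day month, day 1 in a leap February).
Checking each month of 2296: Jan starts Wed (31d) ✓; Feb starts Sat (29d); Mar starts Sun (31d); Apr starts Wed (30d) ✓; May starts Fri (31d); Jun starts Mon (30d); Jul starts Wed (31d) ✓; Aug starts Sat (31d); Sep starts Tue (30d) ✓; Oct starts Thu (31d); Nov starts Sun (30d); Dec starts Tue (31d) ✓.
Five-Wednesday months: January, April, July, September, December → 5.

5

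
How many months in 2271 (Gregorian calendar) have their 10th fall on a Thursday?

Check the 10th of each month of 2271: Jan 10: Tue, Feb 10: Fri, Mar 10: Fri, Apr 10: Mon, May 10: Wed, Jun 10: Sat, Jul 10: Mon, Aug 10: Thu, Sep 10: Sun, Oct 10: Tue, Nov 10: Fri, Dec 10: Sun.
Thursday occurs in August — 1 month.

1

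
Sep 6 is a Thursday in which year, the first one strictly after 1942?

1945

From one year to the next, a fixed date's weekday advances by 1, or by 2 when a Feb 29 lies between the two dates.
1942: September 6 is Sunday.
1943: Monday (+1)
1944: Wednesday (+2)
1945: Thursday (+1)
Sep 6 falls on a Thursday in 1945.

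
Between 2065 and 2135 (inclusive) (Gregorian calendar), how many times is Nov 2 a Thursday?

9

Track Nov 2's weekday year by year (advancing +1, or +2 across a Feb 29):
  2065: Mon  2066: Tue (+1)  2067: Wed (+1)  2068: Fri (+2)  2069: Sat (+1)
  2070: Sun (+1)  2071: Mon (+1)  2072: Wed (+2)  2073: Thu (+1) ✓  2074: Fri (+1)
  2075: Sat (+1)  2076: Mon (+2)  2077: Tue (+1)  2078: Wed (+1)  … (43 more years) …
  2122: Mon (+1)  2123: Tue (+1)  2124: Thu (+2) ✓  2125: Fri (+1)  2126: Sat (+1)
  2127: Sun (+1)  2128: Tue (+2)  2129: Wed (+1)  2130: Thu (+1) ✓  2131: Fri (+1)
  2132: Sun (+2)  2133: Mon (+1)  2134: Tue (+1)  2135: Wed (+1)
Thursday years: 2073, 2079, 2084, 2090, 2102, 2113, 2119, 2124, 2130 — 9 in total.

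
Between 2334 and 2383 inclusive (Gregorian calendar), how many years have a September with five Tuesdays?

14

September has 30 days; it has five Tuesdays when Tuesday falls among the first (month-length − 28) days — i.e. when September 1 is one of Tuesday/Monday.
September 1 by year: 2334:Sat 2335:Sun 2336:Tue✓ 2337:Wed 2338:Thu 2339:Fri 2340:Sun 2341:Mon✓ 2342:Tue✓ 2343:Wed 2344:Fri 2345:Sat 2346:Sun 2347:Mon✓ 2348:Wed …(20 more)… 2369:Mon✓ 2370:Tue✓ 2371:Wed 2372:Fri 2373:Sat 2374:Sun 2375:Mon✓ 2376:Wed 2377:Thu 2378:Fri 2379:Sat 2380:Mon✓ 2381:Tue✓ 2382:Wed 2383:Thu
Years with five Tuesdays: 2336, 2341, 2342, 2347, 2352, 2353, 2358, 2359, 2364, 2369, 2370, 2375, 2380, 2381 → 14.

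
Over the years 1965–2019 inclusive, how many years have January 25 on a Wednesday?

Track January 25's weekday year by year (advancing +1, or +2 across a Feb 29):
  1965: Mon  1966: Tue (+1)  1967: Wed (+1) ✓  1968: Thu (+1)  1969: Sat (+2)
  1970: Sun (+1)  1971: Mon (+1)  1972: Tue (+1)  1973: Thu (+2)  1974: Fri (+1)
  1975: Sat (+1)  1976: Sun (+1)  1977: Tue (+2)  1978: Wed (+1) ✓  … (27 more years) …
  2006: Wed (+1) ✓  2007: Thu (+1)  2008: Fri (+1)  2009: Sun (+2)  2010: Mon (+1)
  2011: Tue (+1)  2012: Wed (+1) ✓  2013: Fri (+2)  2014: Sat (+1)  2015: Sun (+1)
  2016: Mon (+1)  2017: Wed (+2) ✓  2018: Thu (+1)  2019: Fri (+1)
Wednesday years: 1967, 1978, 1984, 1989, 1995, 2006, 2012, 2017 — 8 in total.

8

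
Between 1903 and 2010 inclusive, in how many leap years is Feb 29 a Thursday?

Leap years in 1903–2010: 27 of them.
Feb 29 weekday advances by 5 (mod 7) from one leap year to the next four years later (or differs when a century non-leap intervenes).
Leap-day weekdays: 1904:Mon 1908:Sat 1912:Thu✓ 1916:Tue 1920:Sun 1924:Fri 1928:Wed 1932:Mon 1936:Sat 1940:Thu✓ 1944:Tue 1948:Sun 1952:Fri 1956:Wed 1960:Mon 1964:Sat 1968:Thu✓ 1972:Tue 1976:Sun 1980:Fri 1984:Wed 1988:Mon 1992:Sat 1996:Thu✓ 2000:Tue 2004:Sun 2008:Fri
Thursday: 1912, 1940, 1968, 1996 → 4.

4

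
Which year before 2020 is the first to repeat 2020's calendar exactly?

1992

Two years share a calendar iff Jan 1 falls on the same weekday and both are leap or both are common. 2020: Jan 1 is Wednesday, leap year.
2019: Jan 1 Tuesday, common
2018: Jan 1 Monday, common
2017: Jan 1 Sunday, common
2016: Jan 1 Friday, leap
2015: Jan 1 Thursday, common
2014: Jan 1 Wednesday, common
2013: Jan 1 Tuesday, common
2012: Jan 1 Sunday, leap
2011: Jan 1 Saturday, common
2010: Jan 1 Friday, common
2009: Jan 1 Thursday, common
2008: Jan 1 Tuesday, leap
2007: Jan 1 Monday, common
2006: Jan 1 Sunday, common
2005: Jan 1 Saturday, common
2004: Jan 1 Thursday, leap
2003: Jan 1 Wednesday, common
2002: Jan 1 Tuesday, common
2001: Jan 1 Monday, common
2000: Jan 1 Saturday, leap
1999: Jan 1 Friday, common
1998: Jan 1 Thursday, common
1997: Jan 1 Wednesday, common
1996: Jan 1 Monday, leap
1995: Jan 1 Sunday, common
1994: Jan 1 Saturday, common
1993: Jan 1 Friday, common
1992: Jan 1 Wednesday, leap
1992 matches on both conditions.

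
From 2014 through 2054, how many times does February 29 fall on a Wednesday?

Leap years in 2014–2054: 10 of them.
Feb 29 weekday advances by 5 (mod 7) from one leap year to the next four years later (or differs when a century non-leap intervenes).
Leap-day weekdays: 2016:Mon 2020:Sat 2024:Thu 2028:Tue 2032:Sun 2036:Fri 2040:Wed✓ 2044:Mon 2048:Sat 2052:Thu
Wednesday: 2040 → 1.

1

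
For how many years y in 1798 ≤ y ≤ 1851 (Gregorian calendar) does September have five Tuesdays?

September has 30 days; it has five Tuesdays when Tuesday falls among the first (month-length − 28) days — i.e. when September 1 is one of Tuesday/Monday.
September 1 by year: 1798:Sat 1799:Sun 1800:Mon✓ 1801:Tue✓ 1802:Wed 1803:Thu 1804:Sat 1805:Sun 1806:Mon✓ 1807:Tue✓ 1808:Thu 1809:Fri 1810:Sat 1811:Sun 1812:Tue✓ …(24 more)… 1837:Fri 1838:Sat 1839:Sun 1840:Tue✓ 1841:Wed 1842:Thu 1843:Fri 1844:Sun 1845:Mon✓ 1846:Tue✓ 1847:Wed 1848:Fri 1849:Sat 1850:Sun 1851:Mon✓
Years with five Tuesdays: 1800, 1801, 1806, 1807, 1812, 1817, 1818, 1823, 1828, 1829, 1834, 1835, 1840, 1845, 1846, 1851 → 16.

16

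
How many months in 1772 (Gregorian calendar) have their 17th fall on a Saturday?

1

Check the 17th of each month of 1772: Jan 17: Fri, Feb 17: Mon, Mar 17: Tue, Apr 17: Fri, May 17: Sun, Jun 17: Wed, Jul 17: Fri, Aug 17: Mon, Sep 17: Thu, Oct 17: Sat, Nov 17: Tue, Dec 17: Thu.
Saturday occurs in October — 1 month.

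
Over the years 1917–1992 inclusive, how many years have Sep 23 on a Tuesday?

Track Sep 23's weekday year by year (advancing +1, or +2 across a Feb 29):
  1917: Sun  1918: Mon (+1)  1919: Tue (+1) ✓  1920: Thu (+2)  1921: Fri (+1)
  1922: Sat (+1)  1923: Sun (+1)  1924: Tue (+2) ✓  1925: Wed (+1)  1926: Thu (+1)
  1927: Fri (+1)  1928: Sun (+2)  1929: Mon (+1)  1930: Tue (+1) ✓  … (48 more years) …
  1979: Sun (+1)  1980: Tue (+2) ✓  1981: Wed (+1)  1982: Thu (+1)  1983: Fri (+1)
  1984: Sun (+2)  1985: Mon (+1)  1986: Tue (+1) ✓  1987: Wed (+1)  1988: Fri (+2)
  1989: Sat (+1)  1990: Sun (+1)  1991: Mon (+1)  1992: Wed (+2)
Tuesday years: 1919, 1924, 1930, 1941, 1947, 1952, 1958, 1969, 1975, 1980, 1986 — 11 in total.

11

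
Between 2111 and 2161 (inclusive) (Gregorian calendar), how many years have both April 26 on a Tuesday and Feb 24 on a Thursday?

Check each year's weekday for April 26 and Feb 24:
  2111: Sun/Tue  2112: Tue/Wed  2113: Wed/Fri  2114: Thu/Sat  2115: Fri/Sun  2116: Sun/Mon  2117: Mon/Wed  2118: Tue/Thu ✓  2119: Wed/Fri  2120: Fri/Sat  2121: Sat/Mon  2122: Sun/Tue  2123: Mon/Wed  2124: Wed/Thu  …(23 more)…  2148: Fri/Sat  2149: Sat/Mon  2150: Sun/Tue  2151: Mon/Wed  2152: Wed/Thu  2153: Thu/Sat  2154: Fri/Sun  2155: Sat/Mon  2156: Mon/Tue  2157: Tue/Thu ✓  2158: Wed/Fri  2159: Thu/Sat  2160: Sat/Sun  2161: Sun/Tue
Both conditions hold in: 2118, 2129, 2135, 2146, 2157 — 5.

5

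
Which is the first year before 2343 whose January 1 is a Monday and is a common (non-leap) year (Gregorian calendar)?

Jan 1 advances by 2 weekdays after a leap year and by 1 after a common year.
2343: Jan 1 is Friday.
2342: Thursday
2341: Wednesday
2340: Monday (leap)
2339: Sunday
2338: Saturday
2337: Friday
2336: Wednesday (leap)
2335: Tuesday
2334: Monday
2334 begins on a Monday and is a common year.

2334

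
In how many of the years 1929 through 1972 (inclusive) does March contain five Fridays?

March has 31 days; it has five Fridays when Friday falls among the first (month-length − 28) days — i.e. when March 1 is one of Friday/Thursday/Wednesday.
March 1 by year: 1929:Fri✓ 1930:Sat 1931:Sun 1932:Tue 1933:Wed✓ 1934:Thu✓ 1935:Fri✓ 1936:Sun 1937:Mon 1938:Tue 1939:Wed✓ 1940:Fri✓ 1941:Sat 1942:Sun 1943:Mon …(14 more)… 1958:Sat 1959:Sun 1960:Tue 1961:Wed✓ 1962:Thu✓ 1963:Fri✓ 1964:Sun 1965:Mon 1966:Tue 1967:Wed✓ 1968:Fri✓ 1969:Sat 1970:Sun 1971:Mon 1972:Wed✓
Years with five Fridays: 1929, 1933, 1934, 1935, 1939, 1940, 1944, 1945, 1946, 1950, 1951, 1956, 1957, 1961, 1962, 1963, 1967, 1968, 1972 → 19.

19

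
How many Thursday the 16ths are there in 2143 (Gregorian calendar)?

1

Check the 16th of each month of 2143: Jan 16: Wed, Feb 16: Sat, Mar 16: Sat, Apr 16: Tue, May 16: Thu, Jun 16: Sun, Jul 16: Tue, Aug 16: Fri, Sep 16: Mon, Oct 16: Wed, Nov 16: Sat, Dec 16: Mon.
Thursday occurs in May — 1 month.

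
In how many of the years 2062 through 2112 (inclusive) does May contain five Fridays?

22

May has 31 days; it has five Fridays when Friday falls among the first (month-length − 28) days — i.e. when May 1 is one of Friday/Thursday/Wednesday.
May 1 by year: 2062:Mon 2063:Tue 2064:Thu✓ 2065:Fri✓ 2066:Sat 2067:Sun 2068:Tue 2069:Wed✓ 2070:Thu✓ 2071:Fri✓ 2072:Sun 2073:Mon 2074:Tue 2075:Wed✓ 2076:Fri✓ …(21 more)… 2098:Thu✓ 2099:Fri✓ 2100:Sat 2101:Sun 2102:Mon 2103:Tue 2104:Thu✓ 2105:Fri✓ 2106:Sat 2107:Sun 2108:Tue 2109:Wed✓ 2110:Thu✓ 2111:Fri✓ 2112:Sun
Years with five Fridays: 2064, 2065, 2069, 2070, 2071, 2075, 2076, 2080, 2081, 2082, 2086, 2087, 2092, 2093, 2097, 2098, 2099, 2104, 2105, 2109, 2110, 2111 → 22.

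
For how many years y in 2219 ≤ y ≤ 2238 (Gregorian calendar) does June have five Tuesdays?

5

June has 30 days; it has five Tuesdays when Tuesday falls among the first (month-length − 28) days — i.e. when June 1 is one of Tuesday/Monday.
June 1 by year: 2219:Tue✓ 2220:Thu 2221:Fri 2222:Sat 2223:Sun 2224:Tue✓ 2225:Wed 2226:Thu 2227:Fri 2228:Sun 2229:Mon✓ 2230:Tue✓ 2231:Wed 2232:Fri 2233:Sat 2234:Sun 2235:Mon✓ 2236:Wed 2237:Thu 2238:Fri
Years with five Tuesdays: 2219, 2224, 2229, 2230, 2235 → 5.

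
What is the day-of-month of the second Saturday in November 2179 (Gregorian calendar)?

November 1, 2179 is a Monday, so the first Saturday is the 6th.
The second Saturday is 6 + 7 = 13.

13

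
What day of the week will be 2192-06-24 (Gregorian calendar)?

January 1, 2192 is a Sunday.
June 24 is day 176 of the year, i.e. 175 days after Jan 1.
175 mod 7 = 0, so advance 0 weekdays from Sunday: Sunday.

Sunday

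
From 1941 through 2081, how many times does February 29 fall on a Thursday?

Leap years in 1941–2081: 35 of them.
Feb 29 weekday advances by 5 (mod 7) from one leap year to the next four years later (or differs when a century non-leap intervenes).
Leap-day weekdays: 1944:Tue 1948:Sun 1952:Fri 1956:Wed 1960:Mon 1964:Sat 1968:Thu✓ 1972:Tue 1976:Sun 1980:Fri 1984:Wed 1988:Mon 1992:Sat …(9 more)… 2032:Sun 2036:Fri 2040:Wed 2044:Mon 2048:Sat 2052:Thu✓ 2056:Tue 2060:Sun 2064:Fri 2068:Wed 2072:Mon 2076:Sat 2080:Thu✓
Thursday: 1968, 1996, 2024, 2052, 2080 → 5.

5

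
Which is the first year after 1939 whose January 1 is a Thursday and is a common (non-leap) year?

1942

Jan 1 advances by 2 weekdays after a leap year and by 1 after a common year.
1939: Jan 1 is Sunday.
1940: Monday (leap)
1941: Wednesday
1942: Thursday
1942 begins on a Thursday and is a common year.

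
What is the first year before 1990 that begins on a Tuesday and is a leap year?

1980

Jan 1 advances by 2 weekdays after a leap year and by 1 after a common year.
1990: Jan 1 is Monday.
1989: Sunday
1988: Friday (leap)
1987: Thursday
1986: Wednesday
1985: Tuesday
1984: Sunday (leap)
1983: Saturday
1982: Friday
1981: Thursday
1980: Tuesday (leap)
1980 begins on a Tuesday and is a leap year.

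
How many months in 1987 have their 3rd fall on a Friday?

Check the 3rd of each month of 1987: Jan 3: Sat, Feb 3: Tue, Mar 3: Tue, Apr 3: Fri, May 3: Sun, Jun 3: Wed, Jul 3: Fri, Aug 3: Mon, Sep 3: Thu, Oct 3: Sat, Nov 3: Tue, Dec 3: Thu.
Friday occurs in April, July — 2 months.

2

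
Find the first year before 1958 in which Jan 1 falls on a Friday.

Jan 1 advances by 2 weekdays after a leap year and by 1 after a common year.
1958: Jan 1 is Wednesday.
1957: Tuesday
1956: Sunday (leap)
1955: Saturday
1954: Friday
1954 begins on a Friday

1954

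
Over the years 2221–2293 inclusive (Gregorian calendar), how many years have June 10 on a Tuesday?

11

Track June 10's weekday year by year (advancing +1, or +2 across a Feb 29):
  2221: Sun  2222: Mon (+1)  2223: Tue (+1) ✓  2224: Thu (+2)  2225: Fri (+1)
  2226: Sat (+1)  2227: Sun (+1)  2228: Tue (+2) ✓  2229: Wed (+1)  2230: Thu (+1)
  2231: Fri (+1)  2232: Sun (+2)  2233: Mon (+1)  2234: Tue (+1) ✓  … (45 more years) …
  2280: Thu (+2)  2281: Fri (+1)  2282: Sat (+1)  2283: Sun (+1)  2284: Tue (+2) ✓
  2285: Wed (+1)  2286: Thu (+1)  2287: Fri (+1)  2288: Sun (+2)  2289: Mon (+1)
  2290: Tue (+1) ✓  2291: Wed (+1)  2292: Fri (+2)  2293: Sat (+1)
Tuesday years: 2223, 2228, 2234, 2245, 2251, 2256, 2262, 2273, 2279, 2284, 2290 — 11 in total.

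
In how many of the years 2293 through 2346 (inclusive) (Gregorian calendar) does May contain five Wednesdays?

26

May has 31 days; it has five Wednesdays when Wednesday falls among the first (month-length − 28) days — i.e. when May 1 is one of Wednesday/Tuesday/Monday.
May 1 by year: 2293:Mon✓ 2294:Tue✓ 2295:Wed✓ 2296:Fri 2297:Sat 2298:Sun 2299:Mon✓ 2300:Tue✓ 2301:Wed✓ 2302:Thu 2303:Fri 2304:Sun 2305:Mon✓ 2306:Tue✓ 2307:Wed✓ …(24 more)… 2332:Sun 2333:Mon✓ 2334:Tue✓ 2335:Wed✓ 2336:Fri 2337:Sat 2338:Sun 2339:Mon✓ 2340:Wed✓ 2341:Thu 2342:Fri 2343:Sat 2344:Mon✓ 2345:Tue✓ 2346:Wed✓
Years with five Wednesdays: 2293, 2294, 2295, 2299, 2300, 2301, 2305, 2306, 2307, 2311, 2312, 2316, 2317, 2318, 2322, 2323, 2328, 2329, 2333, 2334, 2335, 2339, 2340, 2344, 2345, 2346 → 26.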